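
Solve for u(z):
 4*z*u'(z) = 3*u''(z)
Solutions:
 u(z) = C1 + C2*erfi(sqrt(6)*z/3)


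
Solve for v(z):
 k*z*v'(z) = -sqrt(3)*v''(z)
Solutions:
 v(z) = Piecewise((-sqrt(2)*3^(1/4)*sqrt(pi)*C1*erf(sqrt(2)*3^(3/4)*sqrt(k)*z/6)/(2*sqrt(k)) - C2, (k > 0) | (k < 0)), (-C1*z - C2, True))


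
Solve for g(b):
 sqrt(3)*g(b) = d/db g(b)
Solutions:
 g(b) = C1*exp(sqrt(3)*b)


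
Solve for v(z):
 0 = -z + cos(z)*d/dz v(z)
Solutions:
 v(z) = C1 + Integral(z/cos(z), z)


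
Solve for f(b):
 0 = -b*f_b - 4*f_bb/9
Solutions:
 f(b) = C1 + C2*erf(3*sqrt(2)*b/4)


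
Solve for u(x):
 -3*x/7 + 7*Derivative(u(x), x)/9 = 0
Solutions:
 u(x) = C1 + 27*x^2/98


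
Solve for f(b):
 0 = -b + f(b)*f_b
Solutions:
 f(b) = -sqrt(C1 + b^2)
 f(b) = sqrt(C1 + b^2)


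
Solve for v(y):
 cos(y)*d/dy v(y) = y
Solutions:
 v(y) = C1 + Integral(y/cos(y), y)


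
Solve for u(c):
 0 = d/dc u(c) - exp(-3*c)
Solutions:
 u(c) = C1 - exp(-3*c)/3


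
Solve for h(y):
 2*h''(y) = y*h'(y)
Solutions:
 h(y) = C1 + C2*erfi(y/2)


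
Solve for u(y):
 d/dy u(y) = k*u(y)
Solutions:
 u(y) = C1*exp(k*y)


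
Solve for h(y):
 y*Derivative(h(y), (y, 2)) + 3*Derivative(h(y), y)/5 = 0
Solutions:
 h(y) = C1 + C2*y^(2/5)


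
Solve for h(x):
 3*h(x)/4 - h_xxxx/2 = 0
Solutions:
 h(x) = C1*exp(-2^(3/4)*3^(1/4)*x/2) + C2*exp(2^(3/4)*3^(1/4)*x/2) + C3*sin(2^(3/4)*3^(1/4)*x/2) + C4*cos(2^(3/4)*3^(1/4)*x/2)


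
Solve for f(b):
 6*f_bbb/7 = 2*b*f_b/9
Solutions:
 f(b) = C1 + Integral(C2*airyai(7^(1/3)*b/3) + C3*airybi(7^(1/3)*b/3), b)


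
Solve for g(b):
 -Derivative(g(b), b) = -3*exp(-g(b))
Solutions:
 g(b) = log(C1 + 3*b)


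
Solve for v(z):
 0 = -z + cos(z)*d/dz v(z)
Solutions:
 v(z) = C1 + Integral(z/cos(z), z)


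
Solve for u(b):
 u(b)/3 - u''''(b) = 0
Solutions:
 u(b) = C1*exp(-3^(3/4)*b/3) + C2*exp(3^(3/4)*b/3) + C3*sin(3^(3/4)*b/3) + C4*cos(3^(3/4)*b/3)


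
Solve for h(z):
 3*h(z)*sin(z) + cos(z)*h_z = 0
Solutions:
 h(z) = C1*cos(z)^3


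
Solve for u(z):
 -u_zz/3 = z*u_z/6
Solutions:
 u(z) = C1 + C2*erf(z/2)


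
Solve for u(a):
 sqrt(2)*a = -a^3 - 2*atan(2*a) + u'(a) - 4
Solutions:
 u(a) = C1 + a^4/4 + sqrt(2)*a^2/2 + 2*a*atan(2*a) + 4*a - log(4*a^2 + 1)/2


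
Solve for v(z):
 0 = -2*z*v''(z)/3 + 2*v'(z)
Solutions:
 v(z) = C1 + C2*z^4


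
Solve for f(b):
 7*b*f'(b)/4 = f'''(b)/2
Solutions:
 f(b) = C1 + Integral(C2*airyai(2^(2/3)*7^(1/3)*b/2) + C3*airybi(2^(2/3)*7^(1/3)*b/2), b)


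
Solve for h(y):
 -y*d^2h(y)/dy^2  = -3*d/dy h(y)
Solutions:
 h(y) = C1 + C2*y^4


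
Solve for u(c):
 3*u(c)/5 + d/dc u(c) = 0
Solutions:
 u(c) = C1*exp(-3*c/5)


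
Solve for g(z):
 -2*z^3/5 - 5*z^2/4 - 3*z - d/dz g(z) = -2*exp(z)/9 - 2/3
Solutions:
 g(z) = C1 - z^4/10 - 5*z^3/12 - 3*z^2/2 + 2*z/3 + 2*exp(z)/9


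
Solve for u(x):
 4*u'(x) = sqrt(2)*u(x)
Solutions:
 u(x) = C1*exp(sqrt(2)*x/4)


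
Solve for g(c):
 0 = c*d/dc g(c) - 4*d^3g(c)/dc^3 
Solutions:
 g(c) = C1 + Integral(C2*airyai(2^(1/3)*c/2) + C3*airybi(2^(1/3)*c/2), c)


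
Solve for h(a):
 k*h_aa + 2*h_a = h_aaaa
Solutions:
 h(a) = C1 + C2*exp(a*(k/(3*(sqrt(1 - k^3/27) + 1)^(1/3)) + (sqrt(1 - k^3/27) + 1)^(1/3))) + C3*exp(a*(4*k/((-1 + sqrt(3)*I)*(sqrt(1 - k^3/27) + 1)^(1/3)) - 3*(sqrt(1 - k^3/27) + 1)^(1/3) + 3*sqrt(3)*I*(sqrt(1 - k^3/27) + 1)^(1/3))/6) + C4*exp(-a*(4*k/((1 + sqrt(3)*I)*(sqrt(1 - k^3/27) + 1)^(1/3)) + 3*(sqrt(1 - k^3/27) + 1)^(1/3) + 3*sqrt(3)*I*(sqrt(1 - k^3/27) + 1)^(1/3))/6)


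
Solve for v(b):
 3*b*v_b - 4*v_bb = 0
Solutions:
 v(b) = C1 + C2*erfi(sqrt(6)*b/4)


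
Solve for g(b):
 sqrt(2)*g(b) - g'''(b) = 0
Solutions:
 g(b) = C3*exp(2^(1/6)*b) + (C1*sin(2^(1/6)*sqrt(3)*b/2) + C2*cos(2^(1/6)*sqrt(3)*b/2))*exp(-2^(1/6)*b/2)


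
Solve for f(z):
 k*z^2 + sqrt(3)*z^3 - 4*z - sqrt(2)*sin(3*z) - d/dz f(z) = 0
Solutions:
 f(z) = C1 + k*z^3/3 + sqrt(3)*z^4/4 - 2*z^2 + sqrt(2)*cos(3*z)/3


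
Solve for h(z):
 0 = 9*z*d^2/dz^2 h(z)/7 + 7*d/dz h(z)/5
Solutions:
 h(z) = C1 + C2/z^(4/45)


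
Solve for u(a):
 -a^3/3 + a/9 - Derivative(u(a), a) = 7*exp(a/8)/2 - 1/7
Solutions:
 u(a) = C1 - a^4/12 + a^2/18 + a/7 - 28*exp(a/8)


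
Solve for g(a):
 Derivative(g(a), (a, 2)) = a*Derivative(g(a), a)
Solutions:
 g(a) = C1 + C2*erfi(sqrt(2)*a/2)


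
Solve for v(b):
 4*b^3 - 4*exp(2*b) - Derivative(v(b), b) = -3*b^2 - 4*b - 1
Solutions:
 v(b) = C1 + b^4 + b^3 + 2*b^2 + b - 2*exp(2*b)


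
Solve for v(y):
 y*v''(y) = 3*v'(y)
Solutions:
 v(y) = C1 + C2*y^4


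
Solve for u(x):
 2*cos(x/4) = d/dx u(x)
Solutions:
 u(x) = C1 + 8*sin(x/4)


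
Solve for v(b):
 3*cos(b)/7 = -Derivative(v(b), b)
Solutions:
 v(b) = C1 - 3*sin(b)/7


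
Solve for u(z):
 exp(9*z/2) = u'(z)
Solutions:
 u(z) = C1 + 2*exp(9*z/2)/9


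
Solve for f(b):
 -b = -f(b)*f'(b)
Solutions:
 f(b) = -sqrt(C1 + b^2)
 f(b) = sqrt(C1 + b^2)


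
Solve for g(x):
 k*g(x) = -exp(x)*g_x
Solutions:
 g(x) = C1*exp(k*exp(-x))


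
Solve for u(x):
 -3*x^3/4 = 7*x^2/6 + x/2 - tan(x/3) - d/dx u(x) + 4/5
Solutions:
 u(x) = C1 + 3*x^4/16 + 7*x^3/18 + x^2/4 + 4*x/5 + 3*log(cos(x/3))


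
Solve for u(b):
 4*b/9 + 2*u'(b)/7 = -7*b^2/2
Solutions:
 u(b) = C1 - 49*b^3/12 - 7*b^2/9


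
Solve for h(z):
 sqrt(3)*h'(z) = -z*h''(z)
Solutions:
 h(z) = C1 + C2*z^(1 - sqrt(3))


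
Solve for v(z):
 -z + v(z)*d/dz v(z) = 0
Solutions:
 v(z) = -sqrt(C1 + z^2)
 v(z) = sqrt(C1 + z^2)


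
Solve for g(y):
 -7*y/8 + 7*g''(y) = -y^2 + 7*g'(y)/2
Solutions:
 g(y) = C1 + C2*exp(y/2) + 2*y^3/21 + 25*y^2/56 + 25*y/14


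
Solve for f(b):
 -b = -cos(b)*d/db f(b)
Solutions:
 f(b) = C1 + Integral(b/cos(b), b)


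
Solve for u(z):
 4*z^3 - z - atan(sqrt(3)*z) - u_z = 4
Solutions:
 u(z) = C1 + z^4 - z^2/2 - z*atan(sqrt(3)*z) - 4*z + sqrt(3)*log(3*z^2 + 1)/6


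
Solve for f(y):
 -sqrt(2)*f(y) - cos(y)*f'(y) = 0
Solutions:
 f(y) = C1*(sin(y) - 1)^(sqrt(2)/2)/(sin(y) + 1)^(sqrt(2)/2)


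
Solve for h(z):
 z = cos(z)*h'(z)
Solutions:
 h(z) = C1 + Integral(z/cos(z), z)


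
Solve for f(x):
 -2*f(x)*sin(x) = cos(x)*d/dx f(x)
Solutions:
 f(x) = C1*cos(x)^2


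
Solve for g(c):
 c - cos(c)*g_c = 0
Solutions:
 g(c) = C1 + Integral(c/cos(c), c)


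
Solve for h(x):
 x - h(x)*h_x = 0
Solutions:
 h(x) = -sqrt(C1 + x^2)
 h(x) = sqrt(C1 + x^2)


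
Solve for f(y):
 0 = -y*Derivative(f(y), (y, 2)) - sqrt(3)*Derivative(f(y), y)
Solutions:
 f(y) = C1 + C2*y^(1 - sqrt(3))


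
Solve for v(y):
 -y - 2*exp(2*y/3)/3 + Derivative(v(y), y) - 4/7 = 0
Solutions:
 v(y) = C1 + y^2/2 + 4*y/7 + exp(2*y/3)


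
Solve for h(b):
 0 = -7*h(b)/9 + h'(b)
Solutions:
 h(b) = C1*exp(7*b/9)


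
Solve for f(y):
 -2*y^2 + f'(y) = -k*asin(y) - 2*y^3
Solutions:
 f(y) = C1 - k*(y*asin(y) + sqrt(1 - y^2)) - y^4/2 + 2*y^3/3


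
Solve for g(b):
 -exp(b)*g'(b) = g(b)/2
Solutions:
 g(b) = C1*exp(exp(-b)/2)


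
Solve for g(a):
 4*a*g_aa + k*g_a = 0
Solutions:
 g(a) = C1 + a^(1 - re(k)/4)*(C2*sin(log(a)*Abs(im(k))/4) + C3*cos(log(a)*im(k)/4))


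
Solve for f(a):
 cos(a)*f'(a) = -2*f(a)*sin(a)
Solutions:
 f(a) = C1*cos(a)^2


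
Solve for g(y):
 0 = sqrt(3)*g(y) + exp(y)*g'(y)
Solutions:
 g(y) = C1*exp(sqrt(3)*exp(-y))


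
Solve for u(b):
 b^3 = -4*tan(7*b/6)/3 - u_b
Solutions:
 u(b) = C1 - b^4/4 + 8*log(cos(7*b/6))/7


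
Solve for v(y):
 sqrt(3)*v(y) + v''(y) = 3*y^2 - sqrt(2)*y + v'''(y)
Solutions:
 v(y) = C1*exp(y*(-2^(2/3)*(2 + 27*sqrt(3) + sqrt(-4 + (2 + 27*sqrt(3))^2))^(1/3) - 2*2^(1/3)/(2 + 27*sqrt(3) + sqrt(-4 + (2 + 27*sqrt(3))^2))^(1/3) + 4)/12)*sin(2^(1/3)*sqrt(3)*y*(-2^(1/3)*(2 + 27*sqrt(3) + sqrt(-4 + 729*(-sqrt(3) - 2/27)^2))^(1/3) + 2/(2 + 27*sqrt(3) + sqrt(-4 + 729*(-sqrt(3) - 2/27)^2))^(1/3))/12) + C2*exp(y*(-2^(2/3)*(2 + 27*sqrt(3) + sqrt(-4 + (2 + 27*sqrt(3))^2))^(1/3) - 2*2^(1/3)/(2 + 27*sqrt(3) + sqrt(-4 + (2 + 27*sqrt(3))^2))^(1/3) + 4)/12)*cos(2^(1/3)*sqrt(3)*y*(-2^(1/3)*(2 + 27*sqrt(3) + sqrt(-4 + 729*(-sqrt(3) - 2/27)^2))^(1/3) + 2/(2 + 27*sqrt(3) + sqrt(-4 + 729*(-sqrt(3) - 2/27)^2))^(1/3))/12) + C3*exp(y*(2*2^(1/3)/(2 + 27*sqrt(3) + sqrt(-4 + (2 + 27*sqrt(3))^2))^(1/3) + 2 + 2^(2/3)*(2 + 27*sqrt(3) + sqrt(-4 + (2 + 27*sqrt(3))^2))^(1/3))/6) + sqrt(3)*y^2 - sqrt(6)*y/3 - 2


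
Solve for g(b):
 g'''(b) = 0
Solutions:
 g(b) = C1 + C2*b + C3*b^2


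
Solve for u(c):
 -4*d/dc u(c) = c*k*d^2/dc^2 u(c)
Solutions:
 u(c) = C1 + c^(((re(k) - 4)*re(k) + im(k)^2)/(re(k)^2 + im(k)^2))*(C2*sin(4*log(c)*Abs(im(k))/(re(k)^2 + im(k)^2)) + C3*cos(4*log(c)*im(k)/(re(k)^2 + im(k)^2)))


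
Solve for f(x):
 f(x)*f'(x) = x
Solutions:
 f(x) = -sqrt(C1 + x^2)
 f(x) = sqrt(C1 + x^2)


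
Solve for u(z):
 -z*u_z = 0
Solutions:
 u(z) = C1


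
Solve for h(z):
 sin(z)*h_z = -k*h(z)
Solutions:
 h(z) = C1*exp(k*(-log(cos(z) - 1) + log(cos(z) + 1))/2)


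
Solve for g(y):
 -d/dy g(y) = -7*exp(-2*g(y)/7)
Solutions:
 g(y) = 7*log(-sqrt(C1 + 7*y)) - 7*log(7) + 7*log(14)/2
 g(y) = 7*log(C1 + 7*y)/2 - 7*log(7) + 7*log(14)/2


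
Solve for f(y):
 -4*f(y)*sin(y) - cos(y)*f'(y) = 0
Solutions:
 f(y) = C1*cos(y)^4


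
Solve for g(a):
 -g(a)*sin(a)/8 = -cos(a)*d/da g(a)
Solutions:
 g(a) = C1/cos(a)^(1/8)


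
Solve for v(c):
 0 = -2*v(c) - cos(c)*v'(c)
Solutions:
 v(c) = C1*(sin(c) - 1)/(sin(c) + 1)


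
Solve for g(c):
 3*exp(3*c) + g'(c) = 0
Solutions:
 g(c) = C1 - exp(3*c)


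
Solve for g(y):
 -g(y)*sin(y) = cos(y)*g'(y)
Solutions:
 g(y) = C1*cos(y)


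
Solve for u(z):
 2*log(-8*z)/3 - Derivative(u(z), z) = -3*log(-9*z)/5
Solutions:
 u(z) = C1 + 19*z*log(-z)/15 + z*(-19/15 + log(3)/5 + log(12))


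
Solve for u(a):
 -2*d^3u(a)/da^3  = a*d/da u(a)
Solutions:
 u(a) = C1 + Integral(C2*airyai(-2^(2/3)*a/2) + C3*airybi(-2^(2/3)*a/2), a)


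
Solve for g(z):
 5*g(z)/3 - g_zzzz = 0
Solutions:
 g(z) = C1*exp(-3^(3/4)*5^(1/4)*z/3) + C2*exp(3^(3/4)*5^(1/4)*z/3) + C3*sin(3^(3/4)*5^(1/4)*z/3) + C4*cos(3^(3/4)*5^(1/4)*z/3)


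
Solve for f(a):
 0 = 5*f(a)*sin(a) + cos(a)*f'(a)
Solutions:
 f(a) = C1*cos(a)^5


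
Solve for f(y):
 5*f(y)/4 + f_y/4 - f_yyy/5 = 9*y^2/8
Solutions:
 f(y) = C1*exp(-15^(1/3)*y*(15^(1/3)/(sqrt(2010) + 45)^(1/3) + (sqrt(2010) + 45)^(1/3))/12)*sin(3^(1/6)*5^(1/3)*y*(-3^(2/3)*(sqrt(2010) + 45)^(1/3) + 3*5^(1/3)/(sqrt(2010) + 45)^(1/3))/12) + C2*exp(-15^(1/3)*y*(15^(1/3)/(sqrt(2010) + 45)^(1/3) + (sqrt(2010) + 45)^(1/3))/12)*cos(3^(1/6)*5^(1/3)*y*(-3^(2/3)*(sqrt(2010) + 45)^(1/3) + 3*5^(1/3)/(sqrt(2010) + 45)^(1/3))/12) + C3*exp(15^(1/3)*y*(15^(1/3)/(sqrt(2010) + 45)^(1/3) + (sqrt(2010) + 45)^(1/3))/6) + 9*y^2/10 - 9*y/25 + 9/125


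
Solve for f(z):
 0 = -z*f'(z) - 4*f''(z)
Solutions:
 f(z) = C1 + C2*erf(sqrt(2)*z/4)


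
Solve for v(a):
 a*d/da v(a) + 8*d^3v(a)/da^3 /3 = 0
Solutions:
 v(a) = C1 + Integral(C2*airyai(-3^(1/3)*a/2) + C3*airybi(-3^(1/3)*a/2), a)


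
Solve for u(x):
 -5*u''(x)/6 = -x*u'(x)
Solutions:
 u(x) = C1 + C2*erfi(sqrt(15)*x/5)


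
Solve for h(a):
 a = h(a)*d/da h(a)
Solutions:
 h(a) = -sqrt(C1 + a^2)
 h(a) = sqrt(C1 + a^2)


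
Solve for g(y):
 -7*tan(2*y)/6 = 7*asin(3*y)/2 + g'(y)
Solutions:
 g(y) = C1 - 7*y*asin(3*y)/2 - 7*sqrt(1 - 9*y^2)/6 + 7*log(cos(2*y))/12


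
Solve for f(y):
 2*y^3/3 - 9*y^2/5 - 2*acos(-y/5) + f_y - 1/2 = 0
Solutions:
 f(y) = C1 - y^4/6 + 3*y^3/5 + 2*y*acos(-y/5) + y/2 + 2*sqrt(25 - y^2)


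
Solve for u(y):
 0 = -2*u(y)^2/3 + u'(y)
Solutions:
 u(y) = -3/(C1 + 2*y)


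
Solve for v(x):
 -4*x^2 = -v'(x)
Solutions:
 v(x) = C1 + 4*x^3/3


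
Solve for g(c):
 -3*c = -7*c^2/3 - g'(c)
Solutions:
 g(c) = C1 - 7*c^3/9 + 3*c^2/2


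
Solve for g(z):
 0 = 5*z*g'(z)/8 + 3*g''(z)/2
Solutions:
 g(z) = C1 + C2*erf(sqrt(30)*z/12)


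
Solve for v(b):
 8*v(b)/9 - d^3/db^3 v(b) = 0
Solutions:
 v(b) = C3*exp(2*3^(1/3)*b/3) + (C1*sin(3^(5/6)*b/3) + C2*cos(3^(5/6)*b/3))*exp(-3^(1/3)*b/3)


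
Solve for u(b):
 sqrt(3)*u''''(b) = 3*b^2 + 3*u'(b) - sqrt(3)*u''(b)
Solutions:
 u(b) = C1 + C2*exp(-2^(1/3)*sqrt(3)*b*(-2/(9 + sqrt(85))^(1/3) + 2^(1/3)*(9 + sqrt(85))^(1/3))/12)*sin(2^(1/3)*b*(2/(9 + sqrt(85))^(1/3) + 2^(1/3)*(9 + sqrt(85))^(1/3))/4) + C3*exp(-2^(1/3)*sqrt(3)*b*(-2/(9 + sqrt(85))^(1/3) + 2^(1/3)*(9 + sqrt(85))^(1/3))/12)*cos(2^(1/3)*b*(2/(9 + sqrt(85))^(1/3) + 2^(1/3)*(9 + sqrt(85))^(1/3))/4) + C4*exp(2^(1/3)*sqrt(3)*b*(-2/(9 + sqrt(85))^(1/3) + 2^(1/3)*(9 + sqrt(85))^(1/3))/6) - b^3/3 - sqrt(3)*b^2/3 - 2*b/3


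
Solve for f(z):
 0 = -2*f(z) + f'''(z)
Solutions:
 f(z) = C3*exp(2^(1/3)*z) + (C1*sin(2^(1/3)*sqrt(3)*z/2) + C2*cos(2^(1/3)*sqrt(3)*z/2))*exp(-2^(1/3)*z/2)


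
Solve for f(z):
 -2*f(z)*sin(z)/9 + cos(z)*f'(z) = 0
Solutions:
 f(z) = C1/cos(z)^(2/9)


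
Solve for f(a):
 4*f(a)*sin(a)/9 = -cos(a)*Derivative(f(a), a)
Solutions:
 f(a) = C1*cos(a)^(4/9)


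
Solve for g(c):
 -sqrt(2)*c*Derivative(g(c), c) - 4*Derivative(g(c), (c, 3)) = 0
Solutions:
 g(c) = C1 + Integral(C2*airyai(-sqrt(2)*c/2) + C3*airybi(-sqrt(2)*c/2), c)


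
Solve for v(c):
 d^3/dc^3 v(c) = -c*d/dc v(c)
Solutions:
 v(c) = C1 + Integral(C2*airyai(-c) + C3*airybi(-c), c)


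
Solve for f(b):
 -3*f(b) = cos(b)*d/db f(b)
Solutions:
 f(b) = C1*(sin(b) - 1)^(3/2)/(sin(b) + 1)^(3/2)


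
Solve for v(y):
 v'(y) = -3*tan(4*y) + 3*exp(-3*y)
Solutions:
 v(y) = C1 - 3*log(tan(4*y)^2 + 1)/8 - exp(-3*y)


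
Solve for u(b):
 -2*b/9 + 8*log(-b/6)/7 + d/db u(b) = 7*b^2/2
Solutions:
 u(b) = C1 + 7*b^3/6 + b^2/9 - 8*b*log(-b)/7 + 8*b*(1 + log(6))/7


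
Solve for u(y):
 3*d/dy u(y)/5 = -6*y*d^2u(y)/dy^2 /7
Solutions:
 u(y) = C1 + C2*y^(3/10)


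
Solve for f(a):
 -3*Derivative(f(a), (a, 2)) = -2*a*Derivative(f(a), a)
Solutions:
 f(a) = C1 + C2*erfi(sqrt(3)*a/3)


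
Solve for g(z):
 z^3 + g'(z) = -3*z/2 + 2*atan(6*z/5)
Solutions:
 g(z) = C1 - z^4/4 - 3*z^2/4 + 2*z*atan(6*z/5) - 5*log(36*z^2 + 25)/6


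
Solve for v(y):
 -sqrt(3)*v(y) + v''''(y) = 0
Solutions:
 v(y) = C1*exp(-3^(1/8)*y) + C2*exp(3^(1/8)*y) + C3*sin(3^(1/8)*y) + C4*cos(3^(1/8)*y)


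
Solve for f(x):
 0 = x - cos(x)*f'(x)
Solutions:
 f(x) = C1 + Integral(x/cos(x), x)


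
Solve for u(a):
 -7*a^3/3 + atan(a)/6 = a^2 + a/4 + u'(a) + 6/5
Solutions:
 u(a) = C1 - 7*a^4/12 - a^3/3 - a^2/8 + a*atan(a)/6 - 6*a/5 - log(a^2 + 1)/12


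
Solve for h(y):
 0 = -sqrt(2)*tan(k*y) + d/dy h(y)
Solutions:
 h(y) = C1 + sqrt(2)*Piecewise((-log(cos(k*y))/k, Ne(k, 0)), (0, True))


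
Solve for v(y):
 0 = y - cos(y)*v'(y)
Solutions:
 v(y) = C1 + Integral(y/cos(y), y)


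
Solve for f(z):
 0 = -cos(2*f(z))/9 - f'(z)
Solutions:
 z/9 - log(sin(2*f(z)) - 1)/4 + log(sin(2*f(z)) + 1)/4 = C1


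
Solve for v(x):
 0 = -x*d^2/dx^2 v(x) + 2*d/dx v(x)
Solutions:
 v(x) = C1 + C2*x^3


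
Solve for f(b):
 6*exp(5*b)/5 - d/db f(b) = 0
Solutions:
 f(b) = C1 + 6*exp(5*b)/25


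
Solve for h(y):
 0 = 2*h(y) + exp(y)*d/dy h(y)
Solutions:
 h(y) = C1*exp(2*exp(-y))


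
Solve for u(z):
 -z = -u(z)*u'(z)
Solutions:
 u(z) = -sqrt(C1 + z^2)
 u(z) = sqrt(C1 + z^2)


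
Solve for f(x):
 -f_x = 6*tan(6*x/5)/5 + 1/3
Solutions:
 f(x) = C1 - x/3 + log(cos(6*x/5))


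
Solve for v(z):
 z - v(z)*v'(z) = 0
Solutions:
 v(z) = -sqrt(C1 + z^2)
 v(z) = sqrt(C1 + z^2)


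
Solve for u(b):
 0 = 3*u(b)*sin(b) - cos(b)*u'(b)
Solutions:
 u(b) = C1/cos(b)^3


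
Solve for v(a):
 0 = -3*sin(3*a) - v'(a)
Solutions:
 v(a) = C1 + cos(3*a)


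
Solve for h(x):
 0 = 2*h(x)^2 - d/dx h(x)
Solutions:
 h(x) = -1/(C1 + 2*x)


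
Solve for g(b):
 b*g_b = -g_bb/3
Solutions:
 g(b) = C1 + C2*erf(sqrt(6)*b/2)


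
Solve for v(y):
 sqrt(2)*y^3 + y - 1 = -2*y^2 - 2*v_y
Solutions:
 v(y) = C1 - sqrt(2)*y^4/8 - y^3/3 - y^2/4 + y/2


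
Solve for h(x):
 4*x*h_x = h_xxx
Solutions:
 h(x) = C1 + Integral(C2*airyai(2^(2/3)*x) + C3*airybi(2^(2/3)*x), x)


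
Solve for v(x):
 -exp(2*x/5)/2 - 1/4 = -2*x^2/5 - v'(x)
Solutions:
 v(x) = C1 - 2*x^3/15 + x/4 + 5*exp(2*x/5)/4


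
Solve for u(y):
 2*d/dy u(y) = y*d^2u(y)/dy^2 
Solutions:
 u(y) = C1 + C2*y^3


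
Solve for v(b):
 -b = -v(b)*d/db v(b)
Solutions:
 v(b) = -sqrt(C1 + b^2)
 v(b) = sqrt(C1 + b^2)


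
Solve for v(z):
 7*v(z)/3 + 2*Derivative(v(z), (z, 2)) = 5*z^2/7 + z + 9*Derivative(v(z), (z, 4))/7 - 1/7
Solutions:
 v(z) = C1*exp(-sqrt(21)*z/3) + C2*exp(sqrt(21)*z/3) + C3*sin(sqrt(7)*z/3) + C4*cos(sqrt(7)*z/3) + 15*z^2/49 + 3*z/7 - 201/343


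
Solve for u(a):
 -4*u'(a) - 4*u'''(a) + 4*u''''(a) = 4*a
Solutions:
 u(a) = C1 + C2*exp(a*(-2^(2/3)*(3*sqrt(93) + 29)^(1/3) - 2*2^(1/3)/(3*sqrt(93) + 29)^(1/3) + 4)/12)*sin(2^(1/3)*sqrt(3)*a*(-2^(1/3)*(3*sqrt(93) + 29)^(1/3) + 2/(3*sqrt(93) + 29)^(1/3))/12) + C3*exp(a*(-2^(2/3)*(3*sqrt(93) + 29)^(1/3) - 2*2^(1/3)/(3*sqrt(93) + 29)^(1/3) + 4)/12)*cos(2^(1/3)*sqrt(3)*a*(-2^(1/3)*(3*sqrt(93) + 29)^(1/3) + 2/(3*sqrt(93) + 29)^(1/3))/12) + C4*exp(a*(2*2^(1/3)/(3*sqrt(93) + 29)^(1/3) + 2 + 2^(2/3)*(3*sqrt(93) + 29)^(1/3))/6) - a^2/2


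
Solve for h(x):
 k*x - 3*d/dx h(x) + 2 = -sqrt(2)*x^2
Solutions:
 h(x) = C1 + k*x^2/6 + sqrt(2)*x^3/9 + 2*x/3


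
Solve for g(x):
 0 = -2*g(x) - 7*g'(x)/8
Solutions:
 g(x) = C1*exp(-16*x/7)


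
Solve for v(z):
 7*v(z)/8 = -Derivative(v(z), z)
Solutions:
 v(z) = C1*exp(-7*z/8)


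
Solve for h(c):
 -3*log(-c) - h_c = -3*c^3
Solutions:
 h(c) = C1 + 3*c^4/4 - 3*c*log(-c) + 3*c


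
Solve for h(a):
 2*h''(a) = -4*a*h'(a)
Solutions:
 h(a) = C1 + C2*erf(a)


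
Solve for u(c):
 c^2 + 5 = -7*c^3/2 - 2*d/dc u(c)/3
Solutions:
 u(c) = C1 - 21*c^4/16 - c^3/2 - 15*c/2


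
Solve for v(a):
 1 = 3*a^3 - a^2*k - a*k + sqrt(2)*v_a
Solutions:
 v(a) = C1 - 3*sqrt(2)*a^4/8 + sqrt(2)*a^3*k/6 + sqrt(2)*a^2*k/4 + sqrt(2)*a/2


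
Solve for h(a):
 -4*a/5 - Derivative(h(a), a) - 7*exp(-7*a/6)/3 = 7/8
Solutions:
 h(a) = C1 - 2*a^2/5 - 7*a/8 + 2*exp(-7*a/6)


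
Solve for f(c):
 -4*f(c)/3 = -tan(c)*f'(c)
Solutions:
 f(c) = C1*sin(c)^(4/3)


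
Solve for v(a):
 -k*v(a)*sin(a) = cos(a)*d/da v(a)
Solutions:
 v(a) = C1*exp(k*log(cos(a)))


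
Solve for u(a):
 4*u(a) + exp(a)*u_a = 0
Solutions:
 u(a) = C1*exp(4*exp(-a))


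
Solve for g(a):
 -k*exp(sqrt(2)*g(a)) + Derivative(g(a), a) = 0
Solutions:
 g(a) = sqrt(2)*(2*log(-1/(C1 + a*k)) - log(2))/4


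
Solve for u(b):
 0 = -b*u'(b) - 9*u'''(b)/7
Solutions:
 u(b) = C1 + Integral(C2*airyai(-21^(1/3)*b/3) + C3*airybi(-21^(1/3)*b/3), b)


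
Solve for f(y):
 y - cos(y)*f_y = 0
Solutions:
 f(y) = C1 + Integral(y/cos(y), y)


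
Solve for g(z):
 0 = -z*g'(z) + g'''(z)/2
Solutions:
 g(z) = C1 + Integral(C2*airyai(2^(1/3)*z) + C3*airybi(2^(1/3)*z), z)


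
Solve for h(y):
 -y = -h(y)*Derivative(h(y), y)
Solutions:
 h(y) = -sqrt(C1 + y^2)
 h(y) = sqrt(C1 + y^2)


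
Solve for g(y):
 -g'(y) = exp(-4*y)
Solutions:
 g(y) = C1 + exp(-4*y)/4


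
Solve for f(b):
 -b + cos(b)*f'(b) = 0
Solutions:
 f(b) = C1 + Integral(b/cos(b), b)


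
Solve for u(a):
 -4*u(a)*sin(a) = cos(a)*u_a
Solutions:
 u(a) = C1*cos(a)^4


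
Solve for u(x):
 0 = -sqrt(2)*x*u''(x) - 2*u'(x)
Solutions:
 u(x) = C1 + C2*x^(1 - sqrt(2))


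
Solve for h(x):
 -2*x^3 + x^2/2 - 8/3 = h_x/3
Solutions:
 h(x) = C1 - 3*x^4/2 + x^3/2 - 8*x


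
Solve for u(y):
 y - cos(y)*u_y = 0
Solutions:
 u(y) = C1 + Integral(y/cos(y), y)


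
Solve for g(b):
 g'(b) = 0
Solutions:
 g(b) = C1


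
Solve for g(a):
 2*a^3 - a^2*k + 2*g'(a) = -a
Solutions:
 g(a) = C1 - a^4/4 + a^3*k/6 - a^2/4


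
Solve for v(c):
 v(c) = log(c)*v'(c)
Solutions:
 v(c) = C1*exp(li(c))


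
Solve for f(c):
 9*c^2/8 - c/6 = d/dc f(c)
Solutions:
 f(c) = C1 + 3*c^3/8 - c^2/12


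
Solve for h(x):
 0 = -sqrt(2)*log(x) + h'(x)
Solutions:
 h(x) = C1 + sqrt(2)*x*log(x) - sqrt(2)*x


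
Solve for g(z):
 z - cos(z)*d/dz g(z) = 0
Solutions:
 g(z) = C1 + Integral(z/cos(z), z)


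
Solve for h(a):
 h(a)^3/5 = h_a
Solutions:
 h(a) = -sqrt(10)*sqrt(-1/(C1 + a))/2
 h(a) = sqrt(10)*sqrt(-1/(C1 + a))/2


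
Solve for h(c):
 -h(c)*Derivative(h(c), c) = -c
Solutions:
 h(c) = -sqrt(C1 + c^2)
 h(c) = sqrt(C1 + c^2)


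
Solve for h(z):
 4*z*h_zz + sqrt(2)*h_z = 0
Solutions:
 h(z) = C1 + C2*z^(1 - sqrt(2)/4)


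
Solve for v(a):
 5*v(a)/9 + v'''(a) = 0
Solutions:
 v(a) = C3*exp(-15^(1/3)*a/3) + (C1*sin(3^(5/6)*5^(1/3)*a/6) + C2*cos(3^(5/6)*5^(1/3)*a/6))*exp(15^(1/3)*a/6)


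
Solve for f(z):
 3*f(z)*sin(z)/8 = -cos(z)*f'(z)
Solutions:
 f(z) = C1*cos(z)^(3/8)


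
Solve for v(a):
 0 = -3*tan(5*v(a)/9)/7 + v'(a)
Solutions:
 v(a) = -9*asin(C1*exp(5*a/21))/5 + 9*pi/5
 v(a) = 9*asin(C1*exp(5*a/21))/5


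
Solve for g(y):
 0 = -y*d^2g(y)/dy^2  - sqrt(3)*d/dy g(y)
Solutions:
 g(y) = C1 + C2*y^(1 - sqrt(3))


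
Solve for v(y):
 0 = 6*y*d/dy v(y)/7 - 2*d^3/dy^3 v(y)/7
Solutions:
 v(y) = C1 + Integral(C2*airyai(3^(1/3)*y) + C3*airybi(3^(1/3)*y), y)


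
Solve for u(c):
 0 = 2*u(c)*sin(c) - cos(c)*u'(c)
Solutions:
 u(c) = C1/cos(c)^2


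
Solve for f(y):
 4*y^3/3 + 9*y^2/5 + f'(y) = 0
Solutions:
 f(y) = C1 - y^4/3 - 3*y^3/5


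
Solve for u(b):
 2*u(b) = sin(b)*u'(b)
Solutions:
 u(b) = C1*(cos(b) - 1)/(cos(b) + 1)


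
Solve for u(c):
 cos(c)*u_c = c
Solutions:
 u(c) = C1 + Integral(c/cos(c), c)


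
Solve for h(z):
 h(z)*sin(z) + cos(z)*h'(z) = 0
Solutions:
 h(z) = C1*cos(z)


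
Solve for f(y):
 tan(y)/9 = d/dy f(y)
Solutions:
 f(y) = C1 - log(cos(y))/9


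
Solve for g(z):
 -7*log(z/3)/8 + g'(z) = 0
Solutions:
 g(z) = C1 + 7*z*log(z)/8 - 7*z*log(3)/8 - 7*z/8


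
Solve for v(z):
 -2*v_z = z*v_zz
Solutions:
 v(z) = C1 + C2/z


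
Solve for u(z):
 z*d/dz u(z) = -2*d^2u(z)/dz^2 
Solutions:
 u(z) = C1 + C2*erf(z/2)


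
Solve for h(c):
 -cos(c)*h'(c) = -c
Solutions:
 h(c) = C1 + Integral(c/cos(c), c)


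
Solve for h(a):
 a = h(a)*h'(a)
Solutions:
 h(a) = -sqrt(C1 + a^2)
 h(a) = sqrt(C1 + a^2)


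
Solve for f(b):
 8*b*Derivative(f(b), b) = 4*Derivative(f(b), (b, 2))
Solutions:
 f(b) = C1 + C2*erfi(b)


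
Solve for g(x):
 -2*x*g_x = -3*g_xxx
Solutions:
 g(x) = C1 + Integral(C2*airyai(2^(1/3)*3^(2/3)*x/3) + C3*airybi(2^(1/3)*3^(2/3)*x/3), x)


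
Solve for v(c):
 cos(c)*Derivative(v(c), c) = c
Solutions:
 v(c) = C1 + Integral(c/cos(c), c)


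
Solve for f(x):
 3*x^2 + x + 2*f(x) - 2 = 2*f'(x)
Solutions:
 f(x) = C1*exp(x) - 3*x^2/2 - 7*x/2 - 5/2


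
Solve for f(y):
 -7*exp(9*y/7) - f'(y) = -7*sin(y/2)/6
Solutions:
 f(y) = C1 - 49*exp(9*y/7)/9 - 7*cos(y/2)/3


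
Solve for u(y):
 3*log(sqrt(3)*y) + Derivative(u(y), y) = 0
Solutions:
 u(y) = C1 - 3*y*log(y) - 3*y*log(3)/2 + 3*y


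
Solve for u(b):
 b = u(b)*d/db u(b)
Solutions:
 u(b) = -sqrt(C1 + b^2)
 u(b) = sqrt(C1 + b^2)


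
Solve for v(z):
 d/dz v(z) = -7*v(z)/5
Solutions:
 v(z) = C1*exp(-7*z/5)


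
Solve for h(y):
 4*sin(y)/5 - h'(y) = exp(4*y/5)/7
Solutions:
 h(y) = C1 - 5*exp(4*y/5)/28 - 4*cos(y)/5


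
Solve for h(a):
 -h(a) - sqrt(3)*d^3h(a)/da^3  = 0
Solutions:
 h(a) = C3*exp(-3^(5/6)*a/3) + (C1*sin(3^(1/3)*a/2) + C2*cos(3^(1/3)*a/2))*exp(3^(5/6)*a/6)


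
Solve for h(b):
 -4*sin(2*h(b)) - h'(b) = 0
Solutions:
 h(b) = pi - acos((-C1 - exp(16*b))/(C1 - exp(16*b)))/2
 h(b) = acos((-C1 - exp(16*b))/(C1 - exp(16*b)))/2


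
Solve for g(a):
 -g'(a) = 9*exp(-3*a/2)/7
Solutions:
 g(a) = C1 + 6*exp(-3*a/2)/7


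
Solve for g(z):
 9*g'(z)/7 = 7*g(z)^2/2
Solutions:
 g(z) = -18/(C1 + 49*z)


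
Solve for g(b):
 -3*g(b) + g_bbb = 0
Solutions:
 g(b) = C3*exp(3^(1/3)*b) + (C1*sin(3^(5/6)*b/2) + C2*cos(3^(5/6)*b/2))*exp(-3^(1/3)*b/2)


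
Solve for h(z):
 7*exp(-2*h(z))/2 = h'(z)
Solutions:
 h(z) = log(-sqrt(C1 + 7*z))
 h(z) = log(C1 + 7*z)/2


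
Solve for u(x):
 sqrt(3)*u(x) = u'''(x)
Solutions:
 u(x) = C3*exp(3^(1/6)*x) + (C1*sin(3^(2/3)*x/2) + C2*cos(3^(2/3)*x/2))*exp(-3^(1/6)*x/2)


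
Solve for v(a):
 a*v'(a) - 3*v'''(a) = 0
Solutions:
 v(a) = C1 + Integral(C2*airyai(3^(2/3)*a/3) + C3*airybi(3^(2/3)*a/3), a)


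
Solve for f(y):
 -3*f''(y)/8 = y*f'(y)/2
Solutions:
 f(y) = C1 + C2*erf(sqrt(6)*y/3)


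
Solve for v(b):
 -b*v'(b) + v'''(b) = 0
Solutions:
 v(b) = C1 + Integral(C2*airyai(b) + C3*airybi(b), b)


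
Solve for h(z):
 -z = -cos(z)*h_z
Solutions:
 h(z) = C1 + Integral(z/cos(z), z)


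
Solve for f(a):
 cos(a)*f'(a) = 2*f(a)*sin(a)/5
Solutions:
 f(a) = C1/cos(a)^(2/5)


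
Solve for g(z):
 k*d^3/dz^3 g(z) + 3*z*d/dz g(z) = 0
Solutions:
 g(z) = C1 + Integral(C2*airyai(3^(1/3)*z*(-1/k)^(1/3)) + C3*airybi(3^(1/3)*z*(-1/k)^(1/3)), z)


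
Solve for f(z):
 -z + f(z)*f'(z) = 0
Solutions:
 f(z) = -sqrt(C1 + z^2)
 f(z) = sqrt(C1 + z^2)


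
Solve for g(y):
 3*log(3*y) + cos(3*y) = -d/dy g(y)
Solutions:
 g(y) = C1 - 3*y*log(y) - 3*y*log(3) + 3*y - sin(3*y)/3


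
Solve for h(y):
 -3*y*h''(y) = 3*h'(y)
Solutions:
 h(y) = C1 + C2*log(y)


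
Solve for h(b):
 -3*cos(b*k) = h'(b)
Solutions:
 h(b) = C1 - 3*sin(b*k)/k


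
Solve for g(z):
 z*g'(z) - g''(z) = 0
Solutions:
 g(z) = C1 + C2*erfi(sqrt(2)*z/2)


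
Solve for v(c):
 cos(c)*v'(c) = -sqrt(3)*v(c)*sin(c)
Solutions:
 v(c) = C1*cos(c)^(sqrt(3))


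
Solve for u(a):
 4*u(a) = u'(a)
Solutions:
 u(a) = C1*exp(4*a)


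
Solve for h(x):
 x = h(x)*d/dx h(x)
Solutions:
 h(x) = -sqrt(C1 + x^2)
 h(x) = sqrt(C1 + x^2)


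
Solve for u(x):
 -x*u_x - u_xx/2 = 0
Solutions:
 u(x) = C1 + C2*erf(x)


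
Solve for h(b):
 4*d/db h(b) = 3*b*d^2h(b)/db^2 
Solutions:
 h(b) = C1 + C2*b^(7/3)


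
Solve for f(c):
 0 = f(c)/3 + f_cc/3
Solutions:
 f(c) = C1*sin(c) + C2*cos(c)


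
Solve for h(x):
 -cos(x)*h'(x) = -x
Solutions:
 h(x) = C1 + Integral(x/cos(x), x)


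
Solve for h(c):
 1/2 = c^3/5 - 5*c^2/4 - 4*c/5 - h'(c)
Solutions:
 h(c) = C1 + c^4/20 - 5*c^3/12 - 2*c^2/5 - c/2


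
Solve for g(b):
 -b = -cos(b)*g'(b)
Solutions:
 g(b) = C1 + Integral(b/cos(b), b)


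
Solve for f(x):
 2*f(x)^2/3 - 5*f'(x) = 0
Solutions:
 f(x) = -15/(C1 + 2*x)


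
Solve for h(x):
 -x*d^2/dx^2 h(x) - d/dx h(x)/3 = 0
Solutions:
 h(x) = C1 + C2*x^(2/3)


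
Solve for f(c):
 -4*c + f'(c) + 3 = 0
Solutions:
 f(c) = C1 + 2*c^2 - 3*c


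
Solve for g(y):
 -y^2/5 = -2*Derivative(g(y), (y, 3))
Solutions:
 g(y) = C1 + C2*y + C3*y^2 + y^5/600


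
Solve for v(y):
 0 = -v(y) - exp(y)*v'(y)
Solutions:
 v(y) = C1*exp(exp(-y))


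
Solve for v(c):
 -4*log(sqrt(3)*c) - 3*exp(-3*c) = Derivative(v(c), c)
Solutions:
 v(c) = C1 - 4*c*log(c) + 2*c*(2 - log(3)) + exp(-3*c)


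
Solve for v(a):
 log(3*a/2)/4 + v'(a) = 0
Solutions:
 v(a) = C1 - a*log(a)/4 - a*log(3)/4 + a*log(2)/4 + a/4


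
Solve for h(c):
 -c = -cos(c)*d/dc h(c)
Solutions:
 h(c) = C1 + Integral(c/cos(c), c)


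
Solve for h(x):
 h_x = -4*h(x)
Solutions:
 h(x) = C1*exp(-4*x)


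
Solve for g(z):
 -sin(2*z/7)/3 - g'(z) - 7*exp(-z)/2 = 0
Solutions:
 g(z) = C1 + 7*cos(2*z/7)/6 + 7*exp(-z)/2


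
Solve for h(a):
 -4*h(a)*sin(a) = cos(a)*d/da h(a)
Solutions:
 h(a) = C1*cos(a)^4


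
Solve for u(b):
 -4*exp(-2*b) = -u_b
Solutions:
 u(b) = C1 - 2*exp(-2*b)


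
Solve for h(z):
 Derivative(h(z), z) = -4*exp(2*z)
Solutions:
 h(z) = C1 - 2*exp(2*z)


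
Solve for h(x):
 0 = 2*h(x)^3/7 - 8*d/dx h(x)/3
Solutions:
 h(x) = -sqrt(14)*sqrt(-1/(C1 + 3*x))
 h(x) = sqrt(14)*sqrt(-1/(C1 + 3*x))


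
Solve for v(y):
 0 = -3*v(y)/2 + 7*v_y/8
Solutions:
 v(y) = C1*exp(12*y/7)


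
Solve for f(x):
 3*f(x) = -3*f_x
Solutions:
 f(x) = C1*exp(-x)


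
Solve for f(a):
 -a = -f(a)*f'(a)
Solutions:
 f(a) = -sqrt(C1 + a^2)
 f(a) = sqrt(C1 + a^2)


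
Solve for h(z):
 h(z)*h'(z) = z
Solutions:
 h(z) = -sqrt(C1 + z^2)
 h(z) = sqrt(C1 + z^2)


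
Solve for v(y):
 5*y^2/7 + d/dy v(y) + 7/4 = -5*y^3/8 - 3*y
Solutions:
 v(y) = C1 - 5*y^4/32 - 5*y^3/21 - 3*y^2/2 - 7*y/4


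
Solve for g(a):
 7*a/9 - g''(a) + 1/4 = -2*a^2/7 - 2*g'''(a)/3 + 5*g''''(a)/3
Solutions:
 g(a) = C1 + C2*a + a^4/42 + 73*a^3/378 + 53*a^2/1512 + (C3*sin(sqrt(14)*a/5) + C4*cos(sqrt(14)*a/5))*exp(a/5)


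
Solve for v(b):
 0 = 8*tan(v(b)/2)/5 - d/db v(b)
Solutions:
 v(b) = -2*asin(C1*exp(4*b/5)) + 2*pi
 v(b) = 2*asin(C1*exp(4*b/5))


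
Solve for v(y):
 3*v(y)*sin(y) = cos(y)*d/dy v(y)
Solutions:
 v(y) = C1/cos(y)^3


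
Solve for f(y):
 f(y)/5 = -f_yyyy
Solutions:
 f(y) = (C1*sin(sqrt(2)*5^(3/4)*y/10) + C2*cos(sqrt(2)*5^(3/4)*y/10))*exp(-sqrt(2)*5^(3/4)*y/10) + (C3*sin(sqrt(2)*5^(3/4)*y/10) + C4*cos(sqrt(2)*5^(3/4)*y/10))*exp(sqrt(2)*5^(3/4)*y/10)


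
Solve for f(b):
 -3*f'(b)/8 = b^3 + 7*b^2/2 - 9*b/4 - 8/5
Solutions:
 f(b) = C1 - 2*b^4/3 - 28*b^3/9 + 3*b^2 + 64*b/15


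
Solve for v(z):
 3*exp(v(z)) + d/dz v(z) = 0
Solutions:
 v(z) = log(1/(C1 + 3*z))


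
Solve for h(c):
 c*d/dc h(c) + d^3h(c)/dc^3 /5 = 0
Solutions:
 h(c) = C1 + Integral(C2*airyai(-5^(1/3)*c) + C3*airybi(-5^(1/3)*c), c)


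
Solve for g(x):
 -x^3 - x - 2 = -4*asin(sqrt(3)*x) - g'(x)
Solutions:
 g(x) = C1 + x^4/4 + x^2/2 - 4*x*asin(sqrt(3)*x) + 2*x - 4*sqrt(3)*sqrt(1 - 3*x^2)/3


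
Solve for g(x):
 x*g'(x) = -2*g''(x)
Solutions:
 g(x) = C1 + C2*erf(x/2)


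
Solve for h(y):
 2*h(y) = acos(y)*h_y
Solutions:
 h(y) = C1*exp(2*Integral(1/acos(y), y))


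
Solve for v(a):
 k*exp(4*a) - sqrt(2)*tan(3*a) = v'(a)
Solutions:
 v(a) = C1 + k*exp(4*a)/4 + sqrt(2)*log(cos(3*a))/3


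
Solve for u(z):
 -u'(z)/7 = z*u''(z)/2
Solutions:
 u(z) = C1 + C2*z^(5/7)


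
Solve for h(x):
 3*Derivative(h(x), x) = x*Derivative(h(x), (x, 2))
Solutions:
 h(x) = C1 + C2*x^4


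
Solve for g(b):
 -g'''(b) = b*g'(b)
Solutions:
 g(b) = C1 + Integral(C2*airyai(-b) + C3*airybi(-b), b)


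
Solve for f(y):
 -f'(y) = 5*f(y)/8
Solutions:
 f(y) = C1*exp(-5*y/8)


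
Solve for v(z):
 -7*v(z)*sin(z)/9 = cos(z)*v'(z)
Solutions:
 v(z) = C1*cos(z)^(7/9)


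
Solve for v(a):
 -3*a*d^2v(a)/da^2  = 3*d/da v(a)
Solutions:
 v(a) = C1 + C2*log(a)


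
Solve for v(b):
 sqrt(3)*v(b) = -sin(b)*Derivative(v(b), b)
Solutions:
 v(b) = C1*(cos(b) + 1)^(sqrt(3)/2)/(cos(b) - 1)^(sqrt(3)/2)


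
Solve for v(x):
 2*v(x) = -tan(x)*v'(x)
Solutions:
 v(x) = C1/sin(x)^2


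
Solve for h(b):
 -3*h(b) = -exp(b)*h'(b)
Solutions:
 h(b) = C1*exp(-3*exp(-b))


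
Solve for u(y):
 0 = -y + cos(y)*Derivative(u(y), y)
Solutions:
 u(y) = C1 + Integral(y/cos(y), y)


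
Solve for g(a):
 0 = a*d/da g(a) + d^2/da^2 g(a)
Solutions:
 g(a) = C1 + C2*erf(sqrt(2)*a/2)


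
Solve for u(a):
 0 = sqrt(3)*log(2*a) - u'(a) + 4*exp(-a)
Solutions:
 u(a) = C1 + sqrt(3)*a*log(a) + sqrt(3)*a*(-1 + log(2)) - 4*exp(-a)


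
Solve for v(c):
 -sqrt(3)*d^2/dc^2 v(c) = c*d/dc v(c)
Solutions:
 v(c) = C1 + C2*erf(sqrt(2)*3^(3/4)*c/6)


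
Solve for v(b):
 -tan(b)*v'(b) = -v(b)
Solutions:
 v(b) = C1*sin(b)


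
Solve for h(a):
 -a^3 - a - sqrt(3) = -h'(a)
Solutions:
 h(a) = C1 + a^4/4 + a^2/2 + sqrt(3)*a


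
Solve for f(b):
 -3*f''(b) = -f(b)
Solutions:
 f(b) = C1*exp(-sqrt(3)*b/3) + C2*exp(sqrt(3)*b/3)


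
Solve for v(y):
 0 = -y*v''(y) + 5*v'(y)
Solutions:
 v(y) = C1 + C2*y^6


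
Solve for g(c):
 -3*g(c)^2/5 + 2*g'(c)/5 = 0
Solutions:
 g(c) = -2/(C1 + 3*c)


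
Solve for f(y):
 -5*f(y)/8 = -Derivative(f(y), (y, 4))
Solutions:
 f(y) = C1*exp(-10^(1/4)*y/2) + C2*exp(10^(1/4)*y/2) + C3*sin(10^(1/4)*y/2) + C4*cos(10^(1/4)*y/2)


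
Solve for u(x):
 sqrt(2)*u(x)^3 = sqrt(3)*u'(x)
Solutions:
 u(x) = -sqrt(6)*sqrt(-1/(C1 + sqrt(6)*x))/2
 u(x) = sqrt(6)*sqrt(-1/(C1 + sqrt(6)*x))/2


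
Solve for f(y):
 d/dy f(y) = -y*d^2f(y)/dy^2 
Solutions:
 f(y) = C1 + C2*log(y)


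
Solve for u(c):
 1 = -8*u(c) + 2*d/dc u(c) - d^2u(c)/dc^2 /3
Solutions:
 u(c) = (C1*sin(sqrt(15)*c) + C2*cos(sqrt(15)*c))*exp(3*c) - 1/8


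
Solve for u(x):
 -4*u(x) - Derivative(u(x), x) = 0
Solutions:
 u(x) = C1*exp(-4*x)


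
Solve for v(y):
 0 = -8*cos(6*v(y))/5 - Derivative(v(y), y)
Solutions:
 8*y/5 - log(sin(6*v(y)) - 1)/12 + log(sin(6*v(y)) + 1)/12 = C1


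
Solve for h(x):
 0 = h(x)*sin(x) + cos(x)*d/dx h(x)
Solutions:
 h(x) = C1*cos(x)


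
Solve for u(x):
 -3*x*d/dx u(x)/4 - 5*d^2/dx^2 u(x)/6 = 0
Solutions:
 u(x) = C1 + C2*erf(3*sqrt(5)*x/10)


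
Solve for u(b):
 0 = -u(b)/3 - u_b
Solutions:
 u(b) = C1*exp(-b/3)


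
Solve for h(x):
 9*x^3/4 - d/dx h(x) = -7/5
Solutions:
 h(x) = C1 + 9*x^4/16 + 7*x/5


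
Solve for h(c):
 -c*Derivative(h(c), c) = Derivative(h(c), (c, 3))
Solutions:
 h(c) = C1 + Integral(C2*airyai(-c) + C3*airybi(-c), c)


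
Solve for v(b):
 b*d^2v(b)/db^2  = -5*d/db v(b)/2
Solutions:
 v(b) = C1 + C2/b^(3/2)


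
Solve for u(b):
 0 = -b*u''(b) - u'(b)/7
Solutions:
 u(b) = C1 + C2*b^(6/7)


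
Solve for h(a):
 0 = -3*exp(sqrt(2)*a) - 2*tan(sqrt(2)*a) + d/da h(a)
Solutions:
 h(a) = C1 + 3*sqrt(2)*exp(sqrt(2)*a)/2 - sqrt(2)*log(cos(sqrt(2)*a))


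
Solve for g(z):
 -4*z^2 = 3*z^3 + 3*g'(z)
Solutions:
 g(z) = C1 - z^4/4 - 4*z^3/9


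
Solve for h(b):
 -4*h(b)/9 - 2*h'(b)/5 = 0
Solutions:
 h(b) = C1*exp(-10*b/9)


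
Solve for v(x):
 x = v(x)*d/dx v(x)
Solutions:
 v(x) = -sqrt(C1 + x^2)
 v(x) = sqrt(C1 + x^2)


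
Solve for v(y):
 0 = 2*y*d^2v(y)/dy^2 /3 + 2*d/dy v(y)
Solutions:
 v(y) = C1 + C2/y^2


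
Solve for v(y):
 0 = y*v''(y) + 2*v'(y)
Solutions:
 v(y) = C1 + C2/y


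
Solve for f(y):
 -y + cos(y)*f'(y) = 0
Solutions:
 f(y) = C1 + Integral(y/cos(y), y)


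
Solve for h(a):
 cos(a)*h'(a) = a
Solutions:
 h(a) = C1 + Integral(a/cos(a), a)


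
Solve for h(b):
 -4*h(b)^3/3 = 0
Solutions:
 h(b) = 0


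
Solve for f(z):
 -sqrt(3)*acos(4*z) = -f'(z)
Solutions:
 f(z) = C1 + sqrt(3)*(z*acos(4*z) - sqrt(1 - 16*z^2)/4)


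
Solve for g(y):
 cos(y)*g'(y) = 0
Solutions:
 g(y) = C1


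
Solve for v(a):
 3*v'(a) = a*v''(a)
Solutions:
 v(a) = C1 + C2*a^4


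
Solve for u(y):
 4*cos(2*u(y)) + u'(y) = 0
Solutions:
 u(y) = -asin((C1 + exp(16*y))/(C1 - exp(16*y)))/2 + pi/2
 u(y) = asin((C1 + exp(16*y))/(C1 - exp(16*y)))/2


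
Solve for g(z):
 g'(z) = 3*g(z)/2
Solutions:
 g(z) = C1*exp(3*z/2)


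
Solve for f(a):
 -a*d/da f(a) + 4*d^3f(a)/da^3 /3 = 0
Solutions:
 f(a) = C1 + Integral(C2*airyai(6^(1/3)*a/2) + C3*airybi(6^(1/3)*a/2), a)


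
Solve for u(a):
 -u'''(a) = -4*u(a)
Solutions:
 u(a) = C3*exp(2^(2/3)*a) + (C1*sin(2^(2/3)*sqrt(3)*a/2) + C2*cos(2^(2/3)*sqrt(3)*a/2))*exp(-2^(2/3)*a/2)


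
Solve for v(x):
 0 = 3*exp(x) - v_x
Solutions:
 v(x) = C1 + 3*exp(x)


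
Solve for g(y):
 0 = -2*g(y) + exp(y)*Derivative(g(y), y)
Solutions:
 g(y) = C1*exp(-2*exp(-y))


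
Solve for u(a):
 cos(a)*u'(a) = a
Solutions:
 u(a) = C1 + Integral(a/cos(a), a)


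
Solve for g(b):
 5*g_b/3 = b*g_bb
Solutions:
 g(b) = C1 + C2*b^(8/3)


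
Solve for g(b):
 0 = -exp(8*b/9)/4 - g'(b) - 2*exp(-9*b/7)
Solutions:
 g(b) = C1 - 9*exp(8*b/9)/32 + 14*exp(-9*b/7)/9


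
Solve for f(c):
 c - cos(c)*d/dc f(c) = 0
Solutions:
 f(c) = C1 + Integral(c/cos(c), c)


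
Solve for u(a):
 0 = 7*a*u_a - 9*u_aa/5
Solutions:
 u(a) = C1 + C2*erfi(sqrt(70)*a/6)


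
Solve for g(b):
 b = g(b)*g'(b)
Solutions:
 g(b) = -sqrt(C1 + b^2)
 g(b) = sqrt(C1 + b^2)


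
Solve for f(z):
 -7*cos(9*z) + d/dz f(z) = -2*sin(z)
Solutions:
 f(z) = C1 + 7*sin(9*z)/9 + 2*cos(z)


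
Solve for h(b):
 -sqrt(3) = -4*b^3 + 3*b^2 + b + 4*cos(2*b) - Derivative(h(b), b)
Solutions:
 h(b) = C1 - b^4 + b^3 + b^2/2 + sqrt(3)*b + 2*sin(2*b)


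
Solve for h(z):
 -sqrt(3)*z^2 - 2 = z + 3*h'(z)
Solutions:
 h(z) = C1 - sqrt(3)*z^3/9 - z^2/6 - 2*z/3


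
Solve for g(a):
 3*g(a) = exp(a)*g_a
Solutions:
 g(a) = C1*exp(-3*exp(-a))


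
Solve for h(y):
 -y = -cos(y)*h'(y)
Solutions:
 h(y) = C1 + Integral(y/cos(y), y)


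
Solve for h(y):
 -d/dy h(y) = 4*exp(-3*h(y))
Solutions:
 h(y) = log(C1 - 12*y)/3
 h(y) = log((-3^(1/3) - 3^(5/6)*I)*(C1 - 4*y)^(1/3)/2)
 h(y) = log((-3^(1/3) + 3^(5/6)*I)*(C1 - 4*y)^(1/3)/2)


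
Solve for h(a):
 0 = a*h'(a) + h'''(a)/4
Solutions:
 h(a) = C1 + Integral(C2*airyai(-2^(2/3)*a) + C3*airybi(-2^(2/3)*a), a)


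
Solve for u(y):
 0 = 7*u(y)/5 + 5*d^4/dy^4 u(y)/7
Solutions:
 u(y) = (C1*sin(sqrt(70)*y/10) + C2*cos(sqrt(70)*y/10))*exp(-sqrt(70)*y/10) + (C3*sin(sqrt(70)*y/10) + C4*cos(sqrt(70)*y/10))*exp(sqrt(70)*y/10)


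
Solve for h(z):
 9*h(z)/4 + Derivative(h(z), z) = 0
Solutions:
 h(z) = C1*exp(-9*z/4)


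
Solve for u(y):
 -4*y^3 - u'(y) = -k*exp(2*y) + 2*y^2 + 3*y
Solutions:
 u(y) = C1 + k*exp(2*y)/2 - y^4 - 2*y^3/3 - 3*y^2/2


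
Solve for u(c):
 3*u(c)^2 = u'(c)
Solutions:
 u(c) = -1/(C1 + 3*c)


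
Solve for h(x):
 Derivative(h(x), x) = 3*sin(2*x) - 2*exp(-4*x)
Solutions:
 h(x) = C1 - 3*cos(2*x)/2 + exp(-4*x)/2


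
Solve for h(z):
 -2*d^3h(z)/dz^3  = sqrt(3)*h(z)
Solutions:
 h(z) = C3*exp(-2^(2/3)*3^(1/6)*z/2) + (C1*sin(6^(2/3)*z/4) + C2*cos(6^(2/3)*z/4))*exp(2^(2/3)*3^(1/6)*z/4)


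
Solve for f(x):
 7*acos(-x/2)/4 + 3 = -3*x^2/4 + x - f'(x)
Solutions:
 f(x) = C1 - x^3/4 + x^2/2 - 7*x*acos(-x/2)/4 - 3*x - 7*sqrt(4 - x^2)/4


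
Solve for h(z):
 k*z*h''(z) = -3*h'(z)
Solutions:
 h(z) = C1 + z^(((re(k) - 3)*re(k) + im(k)^2)/(re(k)^2 + im(k)^2))*(C2*sin(3*log(z)*Abs(im(k))/(re(k)^2 + im(k)^2)) + C3*cos(3*log(z)*im(k)/(re(k)^2 + im(k)^2)))


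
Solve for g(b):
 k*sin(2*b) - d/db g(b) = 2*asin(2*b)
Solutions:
 g(b) = C1 - 2*b*asin(2*b) - k*cos(2*b)/2 - sqrt(1 - 4*b^2)


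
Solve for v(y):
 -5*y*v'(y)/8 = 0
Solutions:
 v(y) = C1


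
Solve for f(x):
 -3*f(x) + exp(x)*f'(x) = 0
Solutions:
 f(x) = C1*exp(-3*exp(-x))


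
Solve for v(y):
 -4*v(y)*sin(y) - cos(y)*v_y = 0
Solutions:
 v(y) = C1*cos(y)^4


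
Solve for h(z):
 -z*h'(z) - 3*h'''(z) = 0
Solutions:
 h(z) = C1 + Integral(C2*airyai(-3^(2/3)*z/3) + C3*airybi(-3^(2/3)*z/3), z)


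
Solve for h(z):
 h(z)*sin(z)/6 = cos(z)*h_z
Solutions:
 h(z) = C1/cos(z)^(1/6)


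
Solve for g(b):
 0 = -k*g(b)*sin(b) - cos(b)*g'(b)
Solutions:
 g(b) = C1*exp(k*log(cos(b)))


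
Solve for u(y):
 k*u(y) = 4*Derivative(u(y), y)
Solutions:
 u(y) = C1*exp(k*y/4)


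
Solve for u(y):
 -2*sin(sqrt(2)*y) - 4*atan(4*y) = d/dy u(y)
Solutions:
 u(y) = C1 - 4*y*atan(4*y) + log(16*y^2 + 1)/2 + sqrt(2)*cos(sqrt(2)*y)


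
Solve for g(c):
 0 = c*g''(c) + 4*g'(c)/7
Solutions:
 g(c) = C1 + C2*c^(3/7)


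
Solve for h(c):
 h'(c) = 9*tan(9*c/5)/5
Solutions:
 h(c) = C1 - log(cos(9*c/5))


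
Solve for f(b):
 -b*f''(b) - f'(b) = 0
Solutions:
 f(b) = C1 + C2*log(b)


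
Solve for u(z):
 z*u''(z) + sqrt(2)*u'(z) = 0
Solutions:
 u(z) = C1 + C2*z^(1 - sqrt(2))
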